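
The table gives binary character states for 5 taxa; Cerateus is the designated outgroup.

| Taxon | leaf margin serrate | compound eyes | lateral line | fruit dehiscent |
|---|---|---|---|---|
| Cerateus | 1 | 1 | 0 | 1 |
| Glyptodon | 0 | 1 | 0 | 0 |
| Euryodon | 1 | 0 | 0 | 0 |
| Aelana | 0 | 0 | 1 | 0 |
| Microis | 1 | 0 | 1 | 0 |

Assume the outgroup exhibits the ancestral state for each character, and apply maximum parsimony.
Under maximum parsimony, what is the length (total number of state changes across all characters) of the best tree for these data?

5

Character polarity is set by the outgroup: the derived state is whichever differs from the outgroup's state, so for leaf margin serrate, compound eyes, fruit dehiscent the derived state is '0', and for the remaining characters it is '1'.
leaf margin serrate groups Aelana and Glyptodon, which is incompatible with the clades supported by the remaining characters; treating it as convergent (homoplasy) costs fewer steps than any alternative tree.
compound eyes (derived state '0') is shared by Aelana, Euryodon, and Microis — a synapomorphy uniting that clade.
Only Aelana and Microis show the derived state '1' for lateral line, supporting them as a clade.
All ingroup taxa share the derived state '0' for fruit dehiscent; it defines the ingroup but does not resolve relationships within it.
Most parsimonious ingroup topology: (Glyptodon,(Euryodon,(Aelana,Microis))).
Changes per character on this tree: leaf margin serrate: 2; compound eyes: 1; lateral line: 1; fruit dehiscent: 1.
Total = 5.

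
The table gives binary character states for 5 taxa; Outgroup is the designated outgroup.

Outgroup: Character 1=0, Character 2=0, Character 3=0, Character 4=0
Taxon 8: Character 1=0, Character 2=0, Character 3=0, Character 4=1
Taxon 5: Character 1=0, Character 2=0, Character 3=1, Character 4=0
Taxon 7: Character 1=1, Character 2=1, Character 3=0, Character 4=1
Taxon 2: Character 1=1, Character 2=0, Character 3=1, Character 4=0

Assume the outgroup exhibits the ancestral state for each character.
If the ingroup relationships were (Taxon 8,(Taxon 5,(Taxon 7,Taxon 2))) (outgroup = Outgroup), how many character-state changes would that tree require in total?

Map each character onto (Taxon 8,(Taxon 5,(Taxon 7,Taxon 2))) (rooted by Outgroup) and count the minimum state changes it requires (Fitch parsimony):
Character 1: 1; Character 2: 1; Character 3: 2; Character 4: 2.
Total tree length = 6.

6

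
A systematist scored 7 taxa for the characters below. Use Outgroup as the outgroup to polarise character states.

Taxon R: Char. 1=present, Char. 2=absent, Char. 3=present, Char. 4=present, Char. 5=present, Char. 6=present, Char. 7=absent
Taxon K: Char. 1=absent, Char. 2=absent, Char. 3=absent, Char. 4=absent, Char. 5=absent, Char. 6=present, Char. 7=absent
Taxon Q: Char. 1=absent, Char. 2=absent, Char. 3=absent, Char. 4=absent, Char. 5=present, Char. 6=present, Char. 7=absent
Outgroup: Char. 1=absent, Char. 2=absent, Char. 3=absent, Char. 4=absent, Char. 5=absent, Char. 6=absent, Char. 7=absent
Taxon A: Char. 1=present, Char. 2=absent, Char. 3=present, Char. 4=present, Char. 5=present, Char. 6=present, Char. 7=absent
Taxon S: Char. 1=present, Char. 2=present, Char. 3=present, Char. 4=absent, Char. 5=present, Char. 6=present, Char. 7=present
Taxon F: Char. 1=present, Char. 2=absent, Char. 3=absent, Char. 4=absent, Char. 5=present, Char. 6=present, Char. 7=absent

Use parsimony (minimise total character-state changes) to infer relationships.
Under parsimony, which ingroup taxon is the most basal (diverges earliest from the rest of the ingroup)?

The outgroup has state 'absent' for every character, so 'present' is the derived state throughout.
Char. 1 (derived state 'present') is shared by Taxon A, Taxon F, Taxon R, and Taxon S — a synapomorphy uniting that clade.
Char. 2 (derived state 'present') is unique to Taxon S (autapomorphy; uninformative for grouping).
Char. 3: derived state 'present' in Taxon A, Taxon R, and Taxon S only — synapomorphy for {Taxon A, Taxon R, Taxon S}.
Only Taxon A and Taxon R show the derived state 'present' for Char. 4, supporting them as a clade.
Char. 5 (derived state 'present') is shared by Taxon A, Taxon F, Taxon Q, Taxon R, and Taxon S — a synapomorphy uniting that clade.
All ingroup taxa share the derived state 'present' for Char. 6; it defines the ingroup but does not resolve relationships within it.
Char. 7 (derived state 'present') is unique to Taxon S (autapomorphy; uninformative for grouping).
Most parsimonious ingroup topology: (((((Taxon A,Taxon R),Taxon S),Taxon F),Taxon Q),Taxon K).
Taxon K is sister to the clade containing all other ingroup taxa, so it is the earliest-diverging (most basal) ingroup lineage.

Taxon K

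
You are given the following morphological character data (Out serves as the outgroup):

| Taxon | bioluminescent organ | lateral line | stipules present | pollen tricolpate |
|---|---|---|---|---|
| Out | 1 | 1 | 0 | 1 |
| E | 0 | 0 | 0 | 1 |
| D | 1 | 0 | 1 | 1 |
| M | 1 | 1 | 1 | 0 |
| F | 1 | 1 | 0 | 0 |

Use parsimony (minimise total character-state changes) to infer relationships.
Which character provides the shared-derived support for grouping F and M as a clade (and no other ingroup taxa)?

Character polarity is set by the outgroup: the derived state is whichever differs from the outgroup's state, so for bioluminescent organ, lateral line, pollen tricolpate the derived state is '0', and for the remaining characters it is '1'.
bioluminescent organ (derived state '0') is unique to E (autapomorphy; uninformative for grouping).
lateral line (derived state '0') is shared by D and E — a synapomorphy uniting that clade.
stipules present (state '1') occurs in D and M but conflicts with the nesting implied by the other characters — most parsimoniously interpreted as homoplasy.
pollen tricolpate (derived state '0') is shared by F and M — a synapomorphy uniting that clade.
Most parsimonious ingroup topology: ((E,D),(M,F)).
The clade {F, M} is supported by pollen tricolpate: its derived state '0' occurs in exactly those taxa and in no other taxon (including the outgroup).

pollen tricolpate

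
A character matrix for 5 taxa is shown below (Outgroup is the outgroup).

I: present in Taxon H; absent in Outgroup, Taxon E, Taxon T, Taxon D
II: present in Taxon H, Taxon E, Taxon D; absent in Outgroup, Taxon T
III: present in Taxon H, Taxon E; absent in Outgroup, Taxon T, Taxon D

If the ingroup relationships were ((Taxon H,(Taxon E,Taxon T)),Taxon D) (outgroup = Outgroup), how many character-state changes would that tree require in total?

5

Map each character onto ((Taxon H,(Taxon E,Taxon T)),Taxon D) (rooted by Outgroup) and count the minimum state changes it requires (Fitch parsimony):
I: 1; II: 2; III: 2.
Total tree length = 5.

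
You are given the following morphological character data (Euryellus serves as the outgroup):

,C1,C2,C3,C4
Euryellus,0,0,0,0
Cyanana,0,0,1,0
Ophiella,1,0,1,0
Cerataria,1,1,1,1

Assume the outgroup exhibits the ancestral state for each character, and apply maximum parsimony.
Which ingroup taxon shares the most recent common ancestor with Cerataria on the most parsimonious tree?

The outgroup has state '0' for every character, so '1' is the derived state throughout.
C1 (derived state '1') is shared by Cerataria and Ophiella — a synapomorphy uniting that clade.
C2: derived state '1' in Cerataria only — an autapomorphy, so it tells us nothing about relationships among taxa.
C3 (derived state '1') is shared by all ingroup taxa — unites the whole ingroup.
C4: derived state '1' in Cerataria only — an autapomorphy, so it tells us nothing about relationships among taxa.
Most parsimonious ingroup topology: (Cyanana,(Ophiella,Cerataria)).
Cerataria and Ophiella form a cherry on this tree, so they are sister taxa.

Ophiella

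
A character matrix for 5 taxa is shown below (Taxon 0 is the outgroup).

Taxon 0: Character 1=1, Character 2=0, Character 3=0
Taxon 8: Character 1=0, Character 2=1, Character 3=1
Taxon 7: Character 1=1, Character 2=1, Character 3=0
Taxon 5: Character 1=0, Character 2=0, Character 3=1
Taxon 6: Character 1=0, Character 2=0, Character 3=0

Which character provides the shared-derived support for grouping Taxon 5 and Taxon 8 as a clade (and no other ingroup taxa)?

Character polarity is set by the outgroup: the derived state is whichever differs from the outgroup's state, so for Character 1 the derived state is '0', and for the remaining characters it is '1'.
Character 1 (derived state '0') is shared by Taxon 5, Taxon 6, and Taxon 8 — a synapomorphy uniting that clade.
Character 2 groups Taxon 7 and Taxon 8, which is incompatible with the clades supported by the remaining characters; treating it as convergent (homoplasy) costs fewer steps than any alternative tree.
Character 3: derived state '1' in Taxon 5 and Taxon 8 only — synapomorphy for {Taxon 5, Taxon 8}.
Most parsimonious ingroup topology: (((Taxon 8,Taxon 5),Taxon 6),Taxon 7).
The clade {Taxon 5, Taxon 8} is supported by Character 3: its derived state '1' occurs in exactly those taxa and in no other taxon (including the outgroup).

Character 3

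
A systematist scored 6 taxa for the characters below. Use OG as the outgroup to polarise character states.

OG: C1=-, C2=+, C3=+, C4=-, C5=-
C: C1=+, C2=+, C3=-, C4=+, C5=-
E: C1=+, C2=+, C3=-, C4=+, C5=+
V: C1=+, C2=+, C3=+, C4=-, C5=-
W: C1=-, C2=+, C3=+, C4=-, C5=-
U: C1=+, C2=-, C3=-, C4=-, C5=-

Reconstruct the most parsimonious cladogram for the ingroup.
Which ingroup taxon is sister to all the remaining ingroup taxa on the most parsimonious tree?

W

Character polarity is set by the outgroup: the derived state is whichever differs from the outgroup's state, so for C2, C3 the derived state is '-', and for the remaining characters it is '+'.
C1: derived state '+' in C, E, U, and V only — synapomorphy for {C, E, U, V}.
C2 (derived state '-') is unique to U (autapomorphy; uninformative for grouping).
C3: derived state '-' in C, E, and U only — synapomorphy for {C, E, U}.
C4 (derived state '+') is shared by C and E — a synapomorphy uniting that clade.
C5 (derived state '+') is unique to E (autapomorphy; uninformative for grouping).
Most parsimonious ingroup topology: ((((C,E),U),V),W).
W is sister to the clade containing all other ingroup taxa, so it is the earliest-diverging (most basal) ingroup lineage.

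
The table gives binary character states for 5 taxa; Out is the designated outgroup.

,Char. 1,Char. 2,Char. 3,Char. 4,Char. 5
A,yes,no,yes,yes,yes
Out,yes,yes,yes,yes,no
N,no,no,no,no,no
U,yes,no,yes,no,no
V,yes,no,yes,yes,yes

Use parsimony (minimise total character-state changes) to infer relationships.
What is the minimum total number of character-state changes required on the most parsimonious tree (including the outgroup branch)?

Character polarity is set by the outgroup: the derived state is whichever differs from the outgroup's state, so for Char. 1, Char. 2, Char. 3, Char. 4 the derived state is 'no', and for the remaining characters it is 'yes'.
Char. 1: derived state 'no' in N only — an autapomorphy, so it tells us nothing about relationships among taxa.
All ingroup taxa share the derived state 'no' for Char. 2; it defines the ingroup but does not resolve relationships within it.
Char. 3 (derived state 'no') is unique to N (autapomorphy; uninformative for grouping).
Only N and U show the derived state 'no' for Char. 4, supporting them as a clade.
Char. 5: derived state 'yes' in A and V only — synapomorphy for {A, V}.
Most parsimonious ingroup topology: ((V,A),(U,N)).
Changes per character on this tree: Char. 1: 1; Char. 2: 1; Char. 3: 1; Char. 4: 1; Char. 5: 1.
Total = 5.

5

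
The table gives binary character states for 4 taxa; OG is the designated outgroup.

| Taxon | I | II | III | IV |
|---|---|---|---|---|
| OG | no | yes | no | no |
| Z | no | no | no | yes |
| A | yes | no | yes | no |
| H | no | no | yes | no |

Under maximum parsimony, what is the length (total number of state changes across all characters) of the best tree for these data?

Character polarity is set by the outgroup: the derived state is whichever differs from the outgroup's state, so for II the derived state is 'no', and for the remaining characters it is 'yes'.
I (derived state 'yes') is unique to A (autapomorphy; uninformative for grouping).
All ingroup taxa share the derived state 'no' for II; it defines the ingroup but does not resolve relationships within it.
Only A and H show the derived state 'yes' for III, supporting them as a clade.
IV: derived state 'yes' in Z only — an autapomorphy, so it tells us nothing about relationships among taxa.
Most parsimonious ingroup topology: (Z,(A,H)).
Changes per character on this tree: I: 1; II: 1; III: 1; IV: 1.
Total = 4.

4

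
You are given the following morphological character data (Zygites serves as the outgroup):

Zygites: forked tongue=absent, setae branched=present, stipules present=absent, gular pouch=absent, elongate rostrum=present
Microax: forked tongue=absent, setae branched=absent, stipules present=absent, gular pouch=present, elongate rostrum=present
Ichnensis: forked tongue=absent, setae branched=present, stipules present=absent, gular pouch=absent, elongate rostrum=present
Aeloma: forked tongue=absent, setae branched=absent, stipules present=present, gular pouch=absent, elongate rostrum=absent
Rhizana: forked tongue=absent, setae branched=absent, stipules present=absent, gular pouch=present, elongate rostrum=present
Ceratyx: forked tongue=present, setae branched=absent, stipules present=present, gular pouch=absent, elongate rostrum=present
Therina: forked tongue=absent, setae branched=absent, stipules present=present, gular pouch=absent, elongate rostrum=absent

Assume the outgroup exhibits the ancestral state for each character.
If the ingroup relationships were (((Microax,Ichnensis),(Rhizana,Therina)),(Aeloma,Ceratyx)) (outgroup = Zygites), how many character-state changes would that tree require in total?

9

Map each character onto (((Microax,Ichnensis),(Rhizana,Therina)),(Aeloma,Ceratyx)) (rooted by Zygites) and count the minimum state changes it requires (Fitch parsimony):
forked tongue: 1; setae branched: 2; stipules present: 2; gular pouch: 2; elongate rostrum: 2.
Total tree length = 9.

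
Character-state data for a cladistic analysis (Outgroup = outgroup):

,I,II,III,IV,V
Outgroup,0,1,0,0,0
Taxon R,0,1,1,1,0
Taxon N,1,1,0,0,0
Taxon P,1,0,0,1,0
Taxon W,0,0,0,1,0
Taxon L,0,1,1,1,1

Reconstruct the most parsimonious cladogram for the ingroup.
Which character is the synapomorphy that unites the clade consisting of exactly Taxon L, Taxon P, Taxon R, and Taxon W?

IV

Character polarity is set by the outgroup: the derived state is whichever differs from the outgroup's state, so for II the derived state is '0', and for the remaining characters it is '1'.
I (state '1') occurs in Taxon N and Taxon P but conflicts with the nesting implied by the other characters — most parsimoniously interpreted as homoplasy.
II (derived state '0') is shared by Taxon P and Taxon W — a synapomorphy uniting that clade.
Only Taxon L and Taxon R show the derived state '1' for III, supporting them as a clade.
IV (derived state '1') is shared by Taxon L, Taxon P, Taxon R, and Taxon W — a synapomorphy uniting that clade.
V: derived state '1' in Taxon L only — an autapomorphy, so it tells us nothing about relationships among taxa.
Most parsimonious ingroup topology: (((Taxon R,Taxon L),(Taxon P,Taxon W)),Taxon N).
The clade {Taxon L, Taxon P, Taxon R, Taxon W} is supported by IV: its derived state '1' occurs in exactly those taxa and in no other taxon (including the outgroup).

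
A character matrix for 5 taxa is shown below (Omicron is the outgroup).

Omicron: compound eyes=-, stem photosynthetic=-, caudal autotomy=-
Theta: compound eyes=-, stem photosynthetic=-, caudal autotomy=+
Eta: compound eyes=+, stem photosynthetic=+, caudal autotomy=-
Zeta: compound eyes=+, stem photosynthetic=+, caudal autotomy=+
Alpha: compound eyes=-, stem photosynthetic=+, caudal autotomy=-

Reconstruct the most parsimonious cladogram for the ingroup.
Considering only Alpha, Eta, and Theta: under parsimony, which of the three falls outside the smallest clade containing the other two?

Theta

The outgroup has state '-' for every character, so '+' is the derived state throughout.
Only Eta and Zeta show the derived state '+' for compound eyes, supporting them as a clade.
Only Alpha, Eta, and Zeta show the derived state '+' for stem photosynthetic, supporting them as a clade.
caudal autotomy (state '+') occurs in Theta and Zeta but conflicts with the nesting implied by the other characters — most parsimoniously interpreted as homoplasy.
Most parsimonious ingroup topology: (Theta,((Eta,Zeta),Alpha)).
Eta and Alpha share a more recent common ancestor with each other than either does with Theta, so Theta is the least closely related of the three.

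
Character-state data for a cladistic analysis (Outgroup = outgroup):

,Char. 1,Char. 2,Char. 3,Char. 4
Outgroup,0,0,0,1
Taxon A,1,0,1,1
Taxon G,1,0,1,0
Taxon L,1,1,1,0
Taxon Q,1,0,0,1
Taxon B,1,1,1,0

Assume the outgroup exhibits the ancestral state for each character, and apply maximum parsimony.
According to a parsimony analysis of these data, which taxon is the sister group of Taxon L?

Taxon B

Character polarity is set by the outgroup: the derived state is whichever differs from the outgroup's state, so for Char. 4 the derived state is '0', and for the remaining characters it is '1'.
All ingroup taxa share the derived state '1' for Char. 1; it defines the ingroup but does not resolve relationships within it.
Char. 2 (derived state '1') is shared by Taxon B and Taxon L — a synapomorphy uniting that clade.
Only Taxon A, Taxon B, Taxon G, and Taxon L show the derived state '1' for Char. 3, supporting them as a clade.
Only Taxon B, Taxon G, and Taxon L show the derived state '0' for Char. 4, supporting them as a clade.
Most parsimonious ingroup topology: ((Taxon A,(Taxon G,(Taxon L,Taxon B))),Taxon Q).
Taxon L and Taxon B form a cherry on this tree, so they are sister taxa.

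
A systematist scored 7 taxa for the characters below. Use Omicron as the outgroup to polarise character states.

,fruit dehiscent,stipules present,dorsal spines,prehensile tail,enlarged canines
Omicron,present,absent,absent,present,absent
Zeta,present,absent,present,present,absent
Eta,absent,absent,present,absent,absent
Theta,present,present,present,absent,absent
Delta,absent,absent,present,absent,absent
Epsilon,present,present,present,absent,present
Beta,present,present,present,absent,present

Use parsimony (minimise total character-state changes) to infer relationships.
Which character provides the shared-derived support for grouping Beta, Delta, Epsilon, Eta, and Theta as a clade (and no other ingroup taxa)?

prehensile tail

Character polarity is set by the outgroup: the derived state is whichever differs from the outgroup's state, so for fruit dehiscent, prehensile tail the derived state is 'absent', and for the remaining characters it is 'present'.
Only Delta and Eta show the derived state 'absent' for fruit dehiscent, supporting them as a clade.
stipules present: derived state 'present' in Beta, Epsilon, and Theta only — synapomorphy for {Beta, Epsilon, Theta}.
dorsal spines (derived state 'present') is shared by all ingroup taxa — unites the whole ingroup.
prehensile tail (derived state 'absent') is shared by Beta, Delta, Epsilon, Eta, and Theta — a synapomorphy uniting that clade.
enlarged canines: derived state 'present' in Beta and Epsilon only — synapomorphy for {Beta, Epsilon}.
Most parsimonious ingroup topology: (Zeta,((Eta,Delta),(Theta,(Epsilon,Beta)))).
The clade {Beta, Delta, Epsilon, Eta, Theta} is supported by prehensile tail: its derived state 'absent' occurs in exactly those taxa and in no other taxon (including the outgroup).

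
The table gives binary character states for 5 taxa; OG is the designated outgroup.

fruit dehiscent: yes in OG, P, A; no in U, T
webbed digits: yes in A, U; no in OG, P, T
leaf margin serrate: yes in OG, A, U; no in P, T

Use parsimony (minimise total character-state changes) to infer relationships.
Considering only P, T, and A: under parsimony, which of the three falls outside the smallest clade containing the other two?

Character polarity is set by the outgroup: the derived state is whichever differs from the outgroup's state, so for fruit dehiscent, leaf margin serrate the derived state is 'no', and for the remaining characters it is 'yes'.
fruit dehiscent groups T and U, which is incompatible with the clades supported by the remaining characters; treating it as convergent (homoplasy) costs fewer steps than any alternative tree.
Only A and U show the derived state 'yes' for webbed digits, supporting them as a clade.
Only P and T show the derived state 'no' for leaf margin serrate, supporting them as a clade.
Most parsimonious ingroup topology: ((P,T),(A,U)).
T and P share a more recent common ancestor with each other than either does with A, so A is the least closely related of the three.

A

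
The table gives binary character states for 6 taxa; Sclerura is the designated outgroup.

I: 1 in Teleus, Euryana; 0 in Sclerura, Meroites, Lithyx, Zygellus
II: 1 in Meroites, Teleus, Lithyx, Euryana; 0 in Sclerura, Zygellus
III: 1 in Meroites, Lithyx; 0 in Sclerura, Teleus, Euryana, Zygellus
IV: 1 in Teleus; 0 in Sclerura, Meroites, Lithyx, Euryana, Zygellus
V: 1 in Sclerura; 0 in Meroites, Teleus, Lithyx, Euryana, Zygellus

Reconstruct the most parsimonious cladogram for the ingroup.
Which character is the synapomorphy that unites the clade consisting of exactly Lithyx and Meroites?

Character polarity is set by the outgroup: the derived state is whichever differs from the outgroup's state, so for V the derived state is '0', and for the remaining characters it is '1'.
Only Euryana and Teleus show the derived state '1' for I, supporting them as a clade.
II (derived state '1') is shared by Euryana, Lithyx, Meroites, and Teleus — a synapomorphy uniting that clade.
Only Lithyx and Meroites show the derived state '1' for III, supporting them as a clade.
IV (derived state '1') is unique to Teleus (autapomorphy; uninformative for grouping).
All ingroup taxa share the derived state '0' for V; it defines the ingroup but does not resolve relationships within it.
Most parsimonious ingroup topology: (((Meroites,Lithyx),(Teleus,Euryana)),Zygellus).
The clade {Lithyx, Meroites} is supported by III: its derived state '1' occurs in exactly those taxa and in no other taxon (including the outgroup).

III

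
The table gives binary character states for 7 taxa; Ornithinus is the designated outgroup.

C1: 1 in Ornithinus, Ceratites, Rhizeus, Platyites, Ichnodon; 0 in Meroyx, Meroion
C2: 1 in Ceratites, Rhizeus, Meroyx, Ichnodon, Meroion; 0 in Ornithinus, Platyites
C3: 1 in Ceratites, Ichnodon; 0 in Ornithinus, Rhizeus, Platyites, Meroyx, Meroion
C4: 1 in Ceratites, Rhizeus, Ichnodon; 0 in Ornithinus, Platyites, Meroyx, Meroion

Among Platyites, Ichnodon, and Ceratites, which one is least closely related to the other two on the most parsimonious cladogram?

Character polarity is set by the outgroup: the derived state is whichever differs from the outgroup's state, so for C1 the derived state is '0', and for the remaining characters it is '1'.
Only Meroion and Meroyx show the derived state '0' for C1, supporting them as a clade.
C2 (derived state '1') is shared by Ceratites, Ichnodon, Meroion, Meroyx, and Rhizeus — a synapomorphy uniting that clade.
C3 (derived state '1') is shared by Ceratites and Ichnodon — a synapomorphy uniting that clade.
C4 (derived state '1') is shared by Ceratites, Ichnodon, and Rhizeus — a synapomorphy uniting that clade.
Most parsimonious ingroup topology: ((((Ceratites,Ichnodon),Rhizeus),(Meroyx,Meroion)),Platyites).
Ceratites and Ichnodon share a more recent common ancestor with each other than either does with Platyites, so Platyites is the least closely related of the three.

Platyites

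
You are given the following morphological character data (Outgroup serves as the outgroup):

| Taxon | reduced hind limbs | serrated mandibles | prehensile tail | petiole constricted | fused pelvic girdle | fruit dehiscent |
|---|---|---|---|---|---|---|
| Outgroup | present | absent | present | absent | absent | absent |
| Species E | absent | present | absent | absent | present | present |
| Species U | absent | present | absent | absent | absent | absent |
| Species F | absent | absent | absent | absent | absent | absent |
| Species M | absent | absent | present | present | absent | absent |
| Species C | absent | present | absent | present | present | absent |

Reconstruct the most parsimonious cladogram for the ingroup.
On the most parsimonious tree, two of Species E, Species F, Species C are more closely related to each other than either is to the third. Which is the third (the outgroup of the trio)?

Species F

Character polarity is set by the outgroup: the derived state is whichever differs from the outgroup's state, so for reduced hind limbs, prehensile tail the derived state is 'absent', and for the remaining characters it is 'present'.
All ingroup taxa share the derived state 'absent' for reduced hind limbs; it defines the ingroup but does not resolve relationships within it.
serrated mandibles (derived state 'present') is shared by Species C, Species E, and Species U — a synapomorphy uniting that clade.
prehensile tail (derived state 'absent') is shared by Species C, Species E, Species F, and Species U — a synapomorphy uniting that clade.
petiole constricted (state 'present') occurs in Species C and Species M but conflicts with the nesting implied by the other characters — most parsimoniously interpreted as homoplasy.
fused pelvic girdle (derived state 'present') is shared by Species C and Species E — a synapomorphy uniting that clade.
fruit dehiscent (derived state 'present') is unique to Species E (autapomorphy; uninformative for grouping).
Most parsimonious ingroup topology: ((((Species E,Species C),Species U),Species F),Species M).
Species C and Species E share a more recent common ancestor with each other than either does with Species F, so Species F is the least closely related of the three.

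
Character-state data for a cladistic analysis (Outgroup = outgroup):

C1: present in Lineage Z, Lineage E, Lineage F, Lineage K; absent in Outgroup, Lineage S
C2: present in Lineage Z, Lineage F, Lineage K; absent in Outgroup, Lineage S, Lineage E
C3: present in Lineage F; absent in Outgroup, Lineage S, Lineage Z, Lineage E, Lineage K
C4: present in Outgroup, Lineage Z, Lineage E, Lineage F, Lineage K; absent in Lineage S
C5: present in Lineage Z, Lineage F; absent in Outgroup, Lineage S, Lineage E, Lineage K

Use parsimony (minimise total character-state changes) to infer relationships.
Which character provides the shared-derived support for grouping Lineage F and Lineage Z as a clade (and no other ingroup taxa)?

Character polarity is set by the outgroup: the derived state is whichever differs from the outgroup's state, so for C4 the derived state is 'absent', and for the remaining characters it is 'present'.
C1: derived state 'present' in Lineage E, Lineage F, Lineage K, and Lineage Z only — synapomorphy for {Lineage E, Lineage F, Lineage K, Lineage Z}.
Only Lineage F, Lineage K, and Lineage Z show the derived state 'present' for C2, supporting them as a clade.
C3: derived state 'present' in Lineage F only — an autapomorphy, so it tells us nothing about relationships among taxa.
C4: derived state 'absent' in Lineage S only — an autapomorphy, so it tells us nothing about relationships among taxa.
C5 (derived state 'present') is shared by Lineage F and Lineage Z — a synapomorphy uniting that clade.
Most parsimonious ingroup topology: ((Lineage E,((Lineage Z,Lineage F),Lineage K)),Lineage S).
The clade {Lineage F, Lineage Z} is supported by C5: its derived state 'present' occurs in exactly those taxa and in no other taxon (including the outgroup).

C5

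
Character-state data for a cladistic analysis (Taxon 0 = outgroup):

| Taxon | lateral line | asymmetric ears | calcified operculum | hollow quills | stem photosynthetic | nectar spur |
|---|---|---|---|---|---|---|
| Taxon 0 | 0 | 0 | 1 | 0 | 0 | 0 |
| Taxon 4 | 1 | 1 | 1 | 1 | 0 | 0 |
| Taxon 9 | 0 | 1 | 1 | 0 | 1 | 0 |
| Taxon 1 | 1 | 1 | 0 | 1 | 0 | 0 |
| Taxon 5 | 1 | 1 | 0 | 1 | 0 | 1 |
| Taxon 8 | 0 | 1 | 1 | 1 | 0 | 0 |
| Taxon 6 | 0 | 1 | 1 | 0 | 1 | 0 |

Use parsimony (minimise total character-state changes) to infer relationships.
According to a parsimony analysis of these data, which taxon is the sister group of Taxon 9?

Character polarity is set by the outgroup: the derived state is whichever differs from the outgroup's state, so for calcified operculum the derived state is '0', and for the remaining characters it is '1'.
Only Taxon 1, Taxon 4, and Taxon 5 show the derived state '1' for lateral line, supporting them as a clade.
All ingroup taxa share the derived state '1' for asymmetric ears; it defines the ingroup but does not resolve relationships within it.
calcified operculum (derived state '0') is shared by Taxon 1 and Taxon 5 — a synapomorphy uniting that clade.
hollow quills: derived state '1' in Taxon 1, Taxon 4, Taxon 5, and Taxon 8 only — synapomorphy for {Taxon 1, Taxon 4, Taxon 5, Taxon 8}.
Only Taxon 6 and Taxon 9 show the derived state '1' for stem photosynthetic, supporting them as a clade.
nectar spur (derived state '1') is unique to Taxon 5 (autapomorphy; uninformative for grouping).
Most parsimonious ingroup topology: ((Taxon 8,((Taxon 5,Taxon 1),Taxon 4)),(Taxon 9,Taxon 6)).
Taxon 9 and Taxon 6 form a cherry on this tree, so they are sister taxa.

Taxon 6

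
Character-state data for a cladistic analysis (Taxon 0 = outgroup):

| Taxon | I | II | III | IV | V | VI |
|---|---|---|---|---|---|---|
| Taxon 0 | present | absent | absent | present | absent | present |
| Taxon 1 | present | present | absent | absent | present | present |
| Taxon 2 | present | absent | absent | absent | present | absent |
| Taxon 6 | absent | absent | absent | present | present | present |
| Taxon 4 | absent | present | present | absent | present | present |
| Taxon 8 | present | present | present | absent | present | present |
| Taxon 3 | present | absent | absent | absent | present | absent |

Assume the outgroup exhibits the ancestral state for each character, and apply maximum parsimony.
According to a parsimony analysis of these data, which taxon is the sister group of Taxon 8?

Taxon 4

Character polarity is set by the outgroup: the derived state is whichever differs from the outgroup's state, so for I, IV, VI the derived state is 'absent', and for the remaining characters it is 'present'.
I (state 'absent') occurs in Taxon 4 and Taxon 6 but conflicts with the nesting implied by the other characters — most parsimoniously interpreted as homoplasy.
II: derived state 'present' in Taxon 1, Taxon 4, and Taxon 8 only — synapomorphy for {Taxon 1, Taxon 4, Taxon 8}.
III: derived state 'present' in Taxon 4 and Taxon 8 only — synapomorphy for {Taxon 4, Taxon 8}.
Only Taxon 1, Taxon 2, Taxon 3, Taxon 4, and Taxon 8 show the derived state 'absent' for IV, supporting them as a clade.
All ingroup taxa share the derived state 'present' for V; it defines the ingroup but does not resolve relationships within it.
VI: derived state 'absent' in Taxon 2 and Taxon 3 only — synapomorphy for {Taxon 2, Taxon 3}.
Most parsimonious ingroup topology: (((Taxon 1,(Taxon 4,Taxon 8)),(Taxon 2,Taxon 3)),Taxon 6).
Taxon 8 and Taxon 4 form a cherry on this tree, so they are sister taxa.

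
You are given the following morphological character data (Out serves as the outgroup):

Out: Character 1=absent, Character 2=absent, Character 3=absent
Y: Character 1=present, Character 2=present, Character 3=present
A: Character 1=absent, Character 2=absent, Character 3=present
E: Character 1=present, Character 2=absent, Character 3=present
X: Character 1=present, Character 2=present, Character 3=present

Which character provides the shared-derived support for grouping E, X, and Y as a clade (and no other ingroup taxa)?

Character 1

The outgroup has state 'absent' for every character, so 'present' is the derived state throughout.
Only E, X, and Y show the derived state 'present' for Character 1, supporting them as a clade.
Character 2 (derived state 'present') is shared by X and Y — a synapomorphy uniting that clade.
Character 3 (derived state 'present') is shared by all ingroup taxa — unites the whole ingroup.
Most parsimonious ingroup topology: (((Y,X),E),A).
The clade {E, X, Y} is supported by Character 1: its derived state 'present' occurs in exactly those taxa and in no other taxon (including the outgroup).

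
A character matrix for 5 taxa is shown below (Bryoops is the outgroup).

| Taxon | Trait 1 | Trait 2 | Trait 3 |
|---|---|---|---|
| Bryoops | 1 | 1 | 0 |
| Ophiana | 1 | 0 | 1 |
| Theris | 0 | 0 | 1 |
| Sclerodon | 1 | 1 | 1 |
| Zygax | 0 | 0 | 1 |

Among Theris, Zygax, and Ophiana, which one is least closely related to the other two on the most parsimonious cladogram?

Character polarity is set by the outgroup: the derived state is whichever differs from the outgroup's state, so for Trait 1, Trait 2 the derived state is '0', and for the remaining characters it is '1'.
Trait 1: derived state '0' in Theris and Zygax only — synapomorphy for {Theris, Zygax}.
Trait 2 (derived state '0') is shared by Ophiana, Theris, and Zygax — a synapomorphy uniting that clade.
Trait 3 (derived state '1') is shared by all ingroup taxa — unites the whole ingroup.
Most parsimonious ingroup topology: ((Ophiana,(Theris,Zygax)),Sclerodon).
Theris and Zygax share a more recent common ancestor with each other than either does with Ophiana, so Ophiana is the least closely related of the three.

Ophiana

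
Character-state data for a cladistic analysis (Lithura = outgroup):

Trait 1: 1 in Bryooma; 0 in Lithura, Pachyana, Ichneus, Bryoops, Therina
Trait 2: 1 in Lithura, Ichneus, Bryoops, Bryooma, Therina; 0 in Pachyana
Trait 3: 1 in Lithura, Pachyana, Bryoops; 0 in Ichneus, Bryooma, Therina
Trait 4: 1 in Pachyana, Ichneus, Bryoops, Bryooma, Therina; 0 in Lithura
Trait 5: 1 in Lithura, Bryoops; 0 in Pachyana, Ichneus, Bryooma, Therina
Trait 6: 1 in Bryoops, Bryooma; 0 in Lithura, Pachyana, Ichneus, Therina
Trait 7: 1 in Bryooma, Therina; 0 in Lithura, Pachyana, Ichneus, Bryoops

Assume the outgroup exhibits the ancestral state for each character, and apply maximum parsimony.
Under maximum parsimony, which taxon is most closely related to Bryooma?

Character polarity is set by the outgroup: the derived state is whichever differs from the outgroup's state, so for Trait 2, Trait 3, Trait 5 the derived state is '0', and for the remaining characters it is '1'.
Trait 1: derived state '1' in Bryooma only — an autapomorphy, so it tells us nothing about relationships among taxa.
Trait 2: derived state '0' in Pachyana only — an autapomorphy, so it tells us nothing about relationships among taxa.
Trait 3 (derived state '0') is shared by Bryooma, Ichneus, and Therina — a synapomorphy uniting that clade.
Trait 4 (derived state '1') is shared by all ingroup taxa — unites the whole ingroup.
Only Bryooma, Ichneus, Pachyana, and Therina show the derived state '0' for Trait 5, supporting them as a clade.
Trait 6 groups Bryooma and Bryoops, which is incompatible with the clades supported by the remaining characters; treating it as convergent (homoplasy) costs fewer steps than any alternative tree.
Trait 7: derived state '1' in Bryooma and Therina only — synapomorphy for {Bryooma, Therina}.
Most parsimonious ingroup topology: ((Pachyana,(Ichneus,(Bryooma,Therina))),Bryoops).
Bryooma and Therina form a cherry on this tree, so they are sister taxa.

Therina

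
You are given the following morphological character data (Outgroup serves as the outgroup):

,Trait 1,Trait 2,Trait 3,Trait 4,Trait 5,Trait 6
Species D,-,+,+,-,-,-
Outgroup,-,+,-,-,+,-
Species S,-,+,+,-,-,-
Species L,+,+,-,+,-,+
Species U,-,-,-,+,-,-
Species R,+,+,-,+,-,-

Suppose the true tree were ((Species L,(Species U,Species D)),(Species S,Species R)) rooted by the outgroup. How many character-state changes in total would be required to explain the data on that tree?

10

Map each character onto ((Species L,(Species U,Species D)),(Species S,Species R)) (rooted by Outgroup) and count the minimum state changes it requires (Fitch parsimony):
Trait 1: 2; Trait 2: 1; Trait 3: 2; Trait 4: 3; Trait 5: 1; Trait 6: 1.
Total tree length = 10.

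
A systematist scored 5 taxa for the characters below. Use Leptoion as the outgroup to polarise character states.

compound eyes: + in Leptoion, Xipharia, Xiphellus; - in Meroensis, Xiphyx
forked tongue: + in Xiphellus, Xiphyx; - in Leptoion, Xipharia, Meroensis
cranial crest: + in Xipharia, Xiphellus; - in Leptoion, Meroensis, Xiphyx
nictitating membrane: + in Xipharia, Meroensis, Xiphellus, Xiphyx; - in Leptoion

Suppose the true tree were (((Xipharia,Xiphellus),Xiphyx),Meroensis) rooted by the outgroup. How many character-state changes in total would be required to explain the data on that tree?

Map each character onto (((Xipharia,Xiphellus),Xiphyx),Meroensis) (rooted by Leptoion) and count the minimum state changes it requires (Fitch parsimony):
compound eyes: 2; forked tongue: 2; cranial crest: 1; nictitating membrane: 1.
Total tree length = 6.

6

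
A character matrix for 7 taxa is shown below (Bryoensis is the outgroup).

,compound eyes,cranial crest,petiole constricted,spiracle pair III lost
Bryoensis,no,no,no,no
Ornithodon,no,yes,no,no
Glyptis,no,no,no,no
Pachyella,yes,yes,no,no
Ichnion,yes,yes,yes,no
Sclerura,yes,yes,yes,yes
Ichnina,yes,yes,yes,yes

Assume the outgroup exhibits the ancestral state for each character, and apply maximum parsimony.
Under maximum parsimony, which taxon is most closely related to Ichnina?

Sclerura

The outgroup has state 'no' for every character, so 'yes' is the derived state throughout.
Only Ichnina, Ichnion, Pachyella, and Sclerura show the derived state 'yes' for compound eyes, supporting them as a clade.
Only Ichnina, Ichnion, Ornithodon, Pachyella, and Sclerura show the derived state 'yes' for cranial crest, supporting them as a clade.
petiole constricted (derived state 'yes') is shared by Ichnina, Ichnion, and Sclerura — a synapomorphy uniting that clade.
spiracle pair III lost (derived state 'yes') is shared by Ichnina and Sclerura — a synapomorphy uniting that clade.
Most parsimonious ingroup topology: ((Ornithodon,(Pachyella,(Ichnion,(Sclerura,Ichnina)))),Glyptis).
Ichnina and Sclerura form a cherry on this tree, so they are sister taxa.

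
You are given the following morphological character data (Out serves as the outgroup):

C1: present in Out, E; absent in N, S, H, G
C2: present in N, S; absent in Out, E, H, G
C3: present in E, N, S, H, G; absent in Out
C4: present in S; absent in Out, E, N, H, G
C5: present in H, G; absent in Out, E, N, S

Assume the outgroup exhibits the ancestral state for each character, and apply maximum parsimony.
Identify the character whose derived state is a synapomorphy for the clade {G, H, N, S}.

C1

Character polarity is set by the outgroup: the derived state is whichever differs from the outgroup's state, so for C1 the derived state is 'absent', and for the remaining characters it is 'present'.
Only G, H, N, and S show the derived state 'absent' for C1, supporting them as a clade.
Only N and S show the derived state 'present' for C2, supporting them as a clade.
C3 (derived state 'present') is shared by all ingroup taxa — unites the whole ingroup.
C4 (derived state 'present') is unique to S (autapomorphy; uninformative for grouping).
Only G and H show the derived state 'present' for C5, supporting them as a clade.
Most parsimonious ingroup topology: (E,((N,S),(H,G))).
The clade {G, H, N, S} is supported by C1: its derived state 'absent' occurs in exactly those taxa and in no other taxon (including the outgroup).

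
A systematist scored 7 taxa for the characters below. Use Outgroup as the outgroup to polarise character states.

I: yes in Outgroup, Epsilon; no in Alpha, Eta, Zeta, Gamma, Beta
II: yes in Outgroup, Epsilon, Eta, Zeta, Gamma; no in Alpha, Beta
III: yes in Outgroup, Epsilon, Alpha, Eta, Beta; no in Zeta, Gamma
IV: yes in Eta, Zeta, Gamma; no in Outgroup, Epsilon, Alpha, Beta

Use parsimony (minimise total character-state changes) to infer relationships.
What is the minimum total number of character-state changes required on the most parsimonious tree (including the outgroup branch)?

Character polarity is set by the outgroup: the derived state is whichever differs from the outgroup's state, so for I, II, III the derived state is 'no', and for the remaining characters it is 'yes'.
I (derived state 'no') is shared by Alpha, Beta, Eta, Gamma, and Zeta — a synapomorphy uniting that clade.
II: derived state 'no' in Alpha and Beta only — synapomorphy for {Alpha, Beta}.
III: derived state 'no' in Gamma and Zeta only — synapomorphy for {Gamma, Zeta}.
IV: derived state 'yes' in Eta, Gamma, and Zeta only — synapomorphy for {Eta, Gamma, Zeta}.
Most parsimonious ingroup topology: (Epsilon,((Alpha,Beta),(Eta,(Zeta,Gamma)))).
Changes per character on this tree: I: 1; II: 1; III: 1; IV: 1.
Total = 4.

4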